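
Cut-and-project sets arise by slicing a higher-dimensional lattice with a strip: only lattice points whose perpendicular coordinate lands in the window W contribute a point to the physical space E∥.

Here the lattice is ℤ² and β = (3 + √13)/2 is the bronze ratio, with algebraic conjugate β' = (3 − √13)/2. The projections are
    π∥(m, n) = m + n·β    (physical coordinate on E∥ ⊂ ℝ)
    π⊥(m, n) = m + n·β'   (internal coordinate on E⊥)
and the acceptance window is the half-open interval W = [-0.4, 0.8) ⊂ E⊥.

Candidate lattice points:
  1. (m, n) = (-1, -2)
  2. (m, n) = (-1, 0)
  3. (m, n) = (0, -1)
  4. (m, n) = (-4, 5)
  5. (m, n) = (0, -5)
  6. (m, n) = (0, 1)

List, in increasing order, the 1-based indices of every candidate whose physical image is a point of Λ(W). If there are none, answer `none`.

β' = (3−√13)/2 ≈ -0.3028.
#1 (-1,-2): internal coord -1 + (-2)·β' = -0.3944; -0.3944 ∈ [-0.4, 0.8) → IN Λ
#2 (-1,0): internal coord -1 + (0)·β' = -1.0000; -1.0000 ∉ [-0.4, 0.8) → out
#3 (0,-1): internal coord 0 + (-1)·β' = +0.3028; +0.3028 ∈ [-0.4, 0.8) → IN Λ
#4 (-4,5): internal coord -4 + (5)·β' = -5.5139; -5.5139 ∉ [-0.4, 0.8) → out
#5 (0,-5): internal coord 0 + (-5)·β' = +1.5139; +1.5139 ∉ [-0.4, 0.8) → out
#6 (0,1): internal coord 0 + (1)·β' = -0.3028; -0.3028 ∈ [-0.4, 0.8) → IN Λ

1, 3, 6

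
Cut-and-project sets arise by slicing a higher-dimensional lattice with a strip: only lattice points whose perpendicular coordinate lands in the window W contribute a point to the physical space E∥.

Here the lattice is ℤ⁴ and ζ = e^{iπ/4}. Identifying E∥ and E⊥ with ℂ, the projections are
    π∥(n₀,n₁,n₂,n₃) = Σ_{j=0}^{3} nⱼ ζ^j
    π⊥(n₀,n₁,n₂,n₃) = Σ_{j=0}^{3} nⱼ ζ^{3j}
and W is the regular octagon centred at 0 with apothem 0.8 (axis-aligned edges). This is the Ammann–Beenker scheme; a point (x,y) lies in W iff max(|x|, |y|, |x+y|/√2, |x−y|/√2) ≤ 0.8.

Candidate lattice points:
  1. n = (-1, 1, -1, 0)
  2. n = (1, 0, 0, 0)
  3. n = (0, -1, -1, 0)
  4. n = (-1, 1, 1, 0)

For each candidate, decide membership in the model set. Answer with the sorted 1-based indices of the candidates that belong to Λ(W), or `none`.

With ζ = e^{iπ/4} the internal vectors are ζ^0,ζ^3,ζ^6,ζ^9.
#1 (-1, 1, -1, 0): internal (-1.707107, 1.707107); octagon support 2.414214 vs apothem 0.8 → ∉ W
#2 (1, 0, 0, 0): internal (1.000000, 0.000000); octagon support 1.000000 vs apothem 0.8 → ∉ W
#3 (0, -1, -1, 0): internal (0.707107, 0.292893); octagon support 0.707107 vs apothem 0.8 → ∈ W
#4 (-1, 1, 1, 0): internal (-1.707107, -0.292893); octagon support 1.707107 vs apothem 0.8 → ∉ W

3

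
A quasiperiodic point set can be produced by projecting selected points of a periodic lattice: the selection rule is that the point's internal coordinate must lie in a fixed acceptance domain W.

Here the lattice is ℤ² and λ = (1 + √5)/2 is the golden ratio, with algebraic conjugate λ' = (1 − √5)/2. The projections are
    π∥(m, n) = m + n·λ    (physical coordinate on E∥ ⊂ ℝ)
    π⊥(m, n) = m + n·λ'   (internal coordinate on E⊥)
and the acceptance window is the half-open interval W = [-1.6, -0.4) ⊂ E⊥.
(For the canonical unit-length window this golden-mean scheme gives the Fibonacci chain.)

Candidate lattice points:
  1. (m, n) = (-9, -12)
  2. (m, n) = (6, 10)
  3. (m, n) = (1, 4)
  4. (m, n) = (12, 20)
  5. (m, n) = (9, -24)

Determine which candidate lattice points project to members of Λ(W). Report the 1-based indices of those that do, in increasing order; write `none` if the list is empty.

1, 3

λ' = (1−√5)/2 ≈ -0.61803.
[1] lift (-9,-12): star map gives -1.58359; window check -1.6 ≤ -1.58359 < -0.4 is true → IN Λ
[2] lift (6,10): star map gives -0.18034; window check -1.6 ≤ -0.18034 < -0.4 is false → out
[3] lift (1,4): star map gives -1.47214; window check -1.6 ≤ -1.47214 < -0.4 is true → IN Λ
[4] lift (12,20): star map gives -0.36068; window check -1.6 ≤ -0.36068 < -0.4 is false → out
[5] lift (9,-24): star map gives 23.83282; window check -1.6 ≤ 23.83282 < -0.4 is false → out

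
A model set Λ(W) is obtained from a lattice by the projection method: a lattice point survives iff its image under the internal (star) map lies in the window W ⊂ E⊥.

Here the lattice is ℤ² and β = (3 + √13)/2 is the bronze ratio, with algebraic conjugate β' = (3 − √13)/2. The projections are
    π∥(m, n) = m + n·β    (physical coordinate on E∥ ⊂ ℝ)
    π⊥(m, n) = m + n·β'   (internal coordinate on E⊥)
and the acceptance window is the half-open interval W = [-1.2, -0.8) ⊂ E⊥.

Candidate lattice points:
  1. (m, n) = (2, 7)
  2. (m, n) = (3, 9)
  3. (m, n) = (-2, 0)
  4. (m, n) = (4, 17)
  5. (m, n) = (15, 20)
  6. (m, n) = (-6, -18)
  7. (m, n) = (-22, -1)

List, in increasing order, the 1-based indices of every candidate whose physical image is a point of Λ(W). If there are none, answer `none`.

β' = (3−√13)/2 ≈ -0.30278.
#1 (2,7): internal coord 2 + (7)·β' = -0.11943; -0.11943 ∉ [-1.2, -0.8) → out
#2 (3,9): internal coord 3 + (9)·β' = +0.27502; +0.27502 ∉ [-1.2, -0.8) → out
#3 (-2,0): internal coord -2 + (0)·β' = -2.00000; -2.00000 ∉ [-1.2, -0.8) → out
#4 (4,17): internal coord 4 + (17)·β' = -1.14719; -1.14719 ∈ [-1.2, -0.8) → IN Λ
#5 (15,20): internal coord 15 + (20)·β' = +8.94449; +8.94449 ∉ [-1.2, -0.8) → out
#6 (-6,-18): internal coord -6 + (-18)·β' = -0.55004; -0.55004 ∉ [-1.2, -0.8) → out
#7 (-22,-1): internal coord -22 + (-1)·β' = -21.69722; -21.69722 ∉ [-1.2, -0.8) → out

4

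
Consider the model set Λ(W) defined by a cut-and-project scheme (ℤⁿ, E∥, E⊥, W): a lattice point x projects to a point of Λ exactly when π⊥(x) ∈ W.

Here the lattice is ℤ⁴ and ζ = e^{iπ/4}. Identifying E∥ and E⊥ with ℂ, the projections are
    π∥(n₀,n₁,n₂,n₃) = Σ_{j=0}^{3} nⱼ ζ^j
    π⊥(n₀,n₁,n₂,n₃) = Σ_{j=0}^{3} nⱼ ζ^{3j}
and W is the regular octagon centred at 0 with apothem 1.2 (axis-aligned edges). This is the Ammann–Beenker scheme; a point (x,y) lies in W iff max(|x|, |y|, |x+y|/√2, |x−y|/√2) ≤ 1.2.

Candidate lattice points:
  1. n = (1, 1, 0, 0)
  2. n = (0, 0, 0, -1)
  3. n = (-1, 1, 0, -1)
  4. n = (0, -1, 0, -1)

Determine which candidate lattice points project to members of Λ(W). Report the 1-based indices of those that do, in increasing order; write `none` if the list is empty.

π⊥(n) = n₀ + n₁ζ³ + n₂ζ⁶ + n₃ζ⁹ where ζ = e^{iπ/4}.
candidate 1: n = (1, 1, 0, 0) → π⊥ ≈ (+0.2929, +0.7071); max(|x|,|y|,|x±y|/√2) = 0.7071 ≤ 1.2 ⇒ ∈ W
candidate 2: n = (0, 0, 0, -1) → π⊥ ≈ (-0.7071, -0.7071); max(|x|,|y|,|x±y|/√2) = 1.0000 ≤ 1.2 ⇒ ∈ W
candidate 3: n = (-1, 1, 0, -1) → π⊥ ≈ (-2.4142, +0.0000); max(|x|,|y|,|x±y|/√2) = 2.4142 > 1.2 ⇒ ∉ W
candidate 4: n = (0, -1, 0, -1) → π⊥ ≈ (+0.0000, -1.4142); max(|x|,|y|,|x±y|/√2) = 1.4142 > 1.2 ⇒ ∉ W

1, 2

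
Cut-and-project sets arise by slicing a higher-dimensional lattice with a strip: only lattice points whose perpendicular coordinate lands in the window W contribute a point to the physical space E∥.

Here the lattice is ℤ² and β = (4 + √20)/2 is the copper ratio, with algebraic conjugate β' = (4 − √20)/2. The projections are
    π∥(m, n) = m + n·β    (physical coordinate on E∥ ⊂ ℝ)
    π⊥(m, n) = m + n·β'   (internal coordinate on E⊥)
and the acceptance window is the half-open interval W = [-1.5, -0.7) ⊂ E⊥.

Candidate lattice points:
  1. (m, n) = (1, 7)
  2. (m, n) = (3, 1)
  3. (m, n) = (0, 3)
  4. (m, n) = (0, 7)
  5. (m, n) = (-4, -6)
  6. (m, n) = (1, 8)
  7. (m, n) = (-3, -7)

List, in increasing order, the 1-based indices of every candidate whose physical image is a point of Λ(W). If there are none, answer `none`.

3, 6, 7

Compute β' = (4−√20)/2 = -0.2361, so π⊥(m,n) = m -0.2361·n.
candidate 1: (m,n)=(1,7) → π∥ = 1+7·β ≈ 30.6525, π⊥ = 1+7·β' ≈ -0.6525 ∉ [-1.5, -0.7) ⇒ out
candidate 2: (m,n)=(3,1) → π∥ = 3+1·β ≈ 7.2361, π⊥ = 3+1·β' ≈ 2.7639 ∉ [-1.5, -0.7) ⇒ out
candidate 3: (m,n)=(0,3) → π∥ = 0+3·β ≈ 12.7082, π⊥ = 0+3·β' ≈ -0.7082 ∈ [-1.5, -0.7) ⇒ IN Λ
candidate 4: (m,n)=(0,7) → π∥ = 0+7·β ≈ 29.6525, π⊥ = 0+7·β' ≈ -1.6525 ∉ [-1.5, -0.7) ⇒ out
candidate 5: (m,n)=(-4,-6) → π∥ = -4-6·β ≈ -29.4164, π⊥ = -4-6·β' ≈ -2.5836 ∉ [-1.5, -0.7) ⇒ out
candidate 6: (m,n)=(1,8) → π∥ = 1+8·β ≈ 34.8885, π⊥ = 1+8·β' ≈ -0.8885 ∈ [-1.5, -0.7) ⇒ IN Λ
candidate 7: (m,n)=(-3,-7) → π∥ = -3-7·β ≈ -32.6525, π⊥ = -3-7·β' ≈ -1.3475 ∈ [-1.5, -0.7) ⇒ IN Λ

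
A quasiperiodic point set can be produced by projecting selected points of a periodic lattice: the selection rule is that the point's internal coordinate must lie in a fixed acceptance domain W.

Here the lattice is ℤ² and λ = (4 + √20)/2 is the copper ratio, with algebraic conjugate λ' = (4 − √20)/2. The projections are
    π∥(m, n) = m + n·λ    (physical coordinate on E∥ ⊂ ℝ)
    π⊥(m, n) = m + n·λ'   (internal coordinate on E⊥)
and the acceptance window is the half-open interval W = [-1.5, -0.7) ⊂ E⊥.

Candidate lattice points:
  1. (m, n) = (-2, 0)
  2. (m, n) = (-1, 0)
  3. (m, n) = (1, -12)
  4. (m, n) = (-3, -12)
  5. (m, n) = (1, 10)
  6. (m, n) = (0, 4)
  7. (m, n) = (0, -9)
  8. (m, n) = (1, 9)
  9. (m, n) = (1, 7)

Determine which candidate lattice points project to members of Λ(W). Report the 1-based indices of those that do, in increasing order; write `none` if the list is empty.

Numerically λ ≈ 4.2361 and λ' = −1/λ ≈ -0.2361.
[1] lift (-2,0): star map gives -2.0000; window check -1.5 ≤ -2.0000 < -0.7 is false → out
[2] lift (-1,0): star map gives -1.0000; window check -1.5 ≤ -1.0000 < -0.7 is true → IN Λ
[3] lift (1,-12): star map gives 3.8328; window check -1.5 ≤ 3.8328 < -0.7 is false → out
[4] lift (-3,-12): star map gives -0.1672; window check -1.5 ≤ -0.1672 < -0.7 is false → out
[5] lift (1,10): star map gives -1.3607; window check -1.5 ≤ -1.3607 < -0.7 is true → IN Λ
[6] lift (0,4): star map gives -0.9443; window check -1.5 ≤ -0.9443 < -0.7 is true → IN Λ
[7] lift (0,-9): star map gives 2.1246; window check -1.5 ≤ 2.1246 < -0.7 is false → out
[8] lift (1,9): star map gives -1.1246; window check -1.5 ≤ -1.1246 < -0.7 is true → IN Λ
[9] lift (1,7): star map gives -0.6525; window check -1.5 ≤ -0.6525 < -0.7 is false → out

2, 5, 6, 8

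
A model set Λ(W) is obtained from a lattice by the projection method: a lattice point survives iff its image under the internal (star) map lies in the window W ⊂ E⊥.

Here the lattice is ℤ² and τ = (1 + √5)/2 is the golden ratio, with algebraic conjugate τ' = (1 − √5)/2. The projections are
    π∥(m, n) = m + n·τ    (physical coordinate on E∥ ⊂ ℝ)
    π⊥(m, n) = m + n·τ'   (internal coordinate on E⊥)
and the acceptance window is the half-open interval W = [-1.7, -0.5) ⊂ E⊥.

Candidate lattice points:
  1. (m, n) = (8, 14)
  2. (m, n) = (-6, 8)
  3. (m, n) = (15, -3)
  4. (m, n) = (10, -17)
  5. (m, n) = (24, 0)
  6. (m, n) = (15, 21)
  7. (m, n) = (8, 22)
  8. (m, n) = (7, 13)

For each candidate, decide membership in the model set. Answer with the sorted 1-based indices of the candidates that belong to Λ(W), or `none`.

τ' = (1−√5)/2 ≈ -0.618034.
[1] lift (8,14): star map gives -0.652476; window check -1.7 ≤ -0.652476 < -0.5 is true → IN Λ
[2] lift (-6,8): star map gives -10.944272; window check -1.7 ≤ -10.944272 < -0.5 is false → out
[3] lift (15,-3): star map gives 16.854102; window check -1.7 ≤ 16.854102 < -0.5 is false → out
[4] lift (10,-17): star map gives 20.506578; window check -1.7 ≤ 20.506578 < -0.5 is false → out
[5] lift (24,0): star map gives 24.000000; window check -1.7 ≤ 24.000000 < -0.5 is false → out
[6] lift (15,21): star map gives 2.021286; window check -1.7 ≤ 2.021286 < -0.5 is false → out
[7] lift (8,22): star map gives -5.596748; window check -1.7 ≤ -5.596748 < -0.5 is false → out
[8] lift (7,13): star map gives -1.034442; window check -1.7 ≤ -1.034442 < -0.5 is true → IN Λ

1, 8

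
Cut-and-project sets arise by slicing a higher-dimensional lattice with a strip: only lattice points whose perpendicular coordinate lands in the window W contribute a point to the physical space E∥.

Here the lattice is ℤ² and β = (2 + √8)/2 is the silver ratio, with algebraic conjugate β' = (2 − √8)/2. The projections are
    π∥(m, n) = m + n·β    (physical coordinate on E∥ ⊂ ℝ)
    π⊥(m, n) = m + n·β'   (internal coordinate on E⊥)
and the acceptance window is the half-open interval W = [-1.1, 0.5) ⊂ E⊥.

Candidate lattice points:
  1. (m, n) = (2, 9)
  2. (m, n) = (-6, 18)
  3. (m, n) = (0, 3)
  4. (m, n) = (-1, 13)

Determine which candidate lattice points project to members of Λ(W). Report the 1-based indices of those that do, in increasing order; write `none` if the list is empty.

none

β' = (2−√8)/2 ≈ -0.4142.
[1] lift (2,9): star map gives -1.7279; window check -1.1 ≤ -1.7279 < 0.5 is false → out
[2] lift (-6,18): star map gives -13.4558; window check -1.1 ≤ -13.4558 < 0.5 is false → out
[3] lift (0,3): star map gives -1.2426; window check -1.1 ≤ -1.2426 < 0.5 is false → out
[4] lift (-1,13): star map gives -6.3848; window check -1.1 ≤ -6.3848 < 0.5 is false → out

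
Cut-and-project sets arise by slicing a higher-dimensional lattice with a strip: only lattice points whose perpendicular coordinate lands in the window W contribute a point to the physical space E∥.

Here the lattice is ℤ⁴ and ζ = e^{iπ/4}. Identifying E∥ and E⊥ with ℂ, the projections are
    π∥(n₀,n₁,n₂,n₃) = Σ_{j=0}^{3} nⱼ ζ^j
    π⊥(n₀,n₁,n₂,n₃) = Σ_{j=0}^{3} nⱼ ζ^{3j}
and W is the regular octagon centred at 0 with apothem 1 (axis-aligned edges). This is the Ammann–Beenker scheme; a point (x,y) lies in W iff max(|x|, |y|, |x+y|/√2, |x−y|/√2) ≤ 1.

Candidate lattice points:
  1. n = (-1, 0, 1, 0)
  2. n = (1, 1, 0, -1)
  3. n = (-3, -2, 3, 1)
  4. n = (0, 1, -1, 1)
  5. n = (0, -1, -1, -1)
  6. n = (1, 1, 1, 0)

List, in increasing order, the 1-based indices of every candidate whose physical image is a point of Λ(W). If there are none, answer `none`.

2, 5, 6

Internal map: ζ^{3j} for j=0..3 gives (1,0), (−√2/2,√2/2), (0,−1), (√2/2,√2/2).
candidate 1: n = (-1, 0, 1, 0) → π⊥ ≈ (-1.000000, -1.000000); max(|x|,|y|,|x±y|/√2) = 1.414214 > 1 ⇒ ∉ W
candidate 2: n = (1, 1, 0, -1) → π⊥ ≈ (-0.414214, +0.000000); max(|x|,|y|,|x±y|/√2) = 0.414214 ≤ 1 ⇒ ∈ W
candidate 3: n = (-3, -2, 3, 1) → π⊥ ≈ (-0.878680, -3.707107); max(|x|,|y|,|x±y|/√2) = 3.707107 > 1 ⇒ ∉ W
candidate 4: n = (0, 1, -1, 1) → π⊥ ≈ (+0.000000, +2.414214); max(|x|,|y|,|x±y|/√2) = 2.414214 > 1 ⇒ ∉ W
candidate 5: n = (0, -1, -1, -1) → π⊥ ≈ (+0.000000, -0.414214); max(|x|,|y|,|x±y|/√2) = 0.414214 ≤ 1 ⇒ ∈ W
candidate 6: n = (1, 1, 1, 0) → π⊥ ≈ (+0.292893, -0.292893); max(|x|,|y|,|x±y|/√2) = 0.414214 ≤ 1 ⇒ ∈ W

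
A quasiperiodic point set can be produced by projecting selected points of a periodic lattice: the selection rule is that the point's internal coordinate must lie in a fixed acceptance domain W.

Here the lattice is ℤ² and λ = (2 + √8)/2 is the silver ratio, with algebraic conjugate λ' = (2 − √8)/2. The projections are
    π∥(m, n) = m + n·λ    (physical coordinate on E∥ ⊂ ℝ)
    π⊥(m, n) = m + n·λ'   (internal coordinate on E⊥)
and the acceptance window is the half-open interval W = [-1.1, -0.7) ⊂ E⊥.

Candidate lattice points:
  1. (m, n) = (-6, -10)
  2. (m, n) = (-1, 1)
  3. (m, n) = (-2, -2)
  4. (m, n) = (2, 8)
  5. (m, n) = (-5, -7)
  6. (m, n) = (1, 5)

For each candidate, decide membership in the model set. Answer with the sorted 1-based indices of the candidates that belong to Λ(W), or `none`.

6

λ' = (2−√8)/2 ≈ -0.414214.
[1] lift (-6,-10): star map gives -1.857864; window check -1.1 ≤ -1.857864 < -0.7 is false → out
[2] lift (-1,1): star map gives -1.414214; window check -1.1 ≤ -1.414214 < -0.7 is false → out
[3] lift (-2,-2): star map gives -1.171573; window check -1.1 ≤ -1.171573 < -0.7 is false → out
[4] lift (2,8): star map gives -1.313708; window check -1.1 ≤ -1.313708 < -0.7 is false → out
[5] lift (-5,-7): star map gives -2.100505; window check -1.1 ≤ -2.100505 < -0.7 is false → out
[6] lift (1,5): star map gives -1.071068; window check -1.1 ≤ -1.071068 < -0.7 is true → IN Λ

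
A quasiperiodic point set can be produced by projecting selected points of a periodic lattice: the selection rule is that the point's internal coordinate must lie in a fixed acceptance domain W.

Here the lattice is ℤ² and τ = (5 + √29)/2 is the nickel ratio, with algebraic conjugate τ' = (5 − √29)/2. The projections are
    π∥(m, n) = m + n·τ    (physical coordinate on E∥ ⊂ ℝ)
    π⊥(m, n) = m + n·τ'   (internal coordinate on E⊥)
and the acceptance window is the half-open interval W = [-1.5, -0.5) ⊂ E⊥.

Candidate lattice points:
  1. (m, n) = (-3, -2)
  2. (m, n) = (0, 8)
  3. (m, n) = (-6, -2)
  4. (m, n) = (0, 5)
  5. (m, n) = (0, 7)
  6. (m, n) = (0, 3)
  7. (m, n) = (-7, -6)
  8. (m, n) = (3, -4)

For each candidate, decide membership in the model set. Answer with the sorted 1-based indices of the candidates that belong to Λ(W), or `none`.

τ' = (5−√29)/2 ≈ -0.19258.
candidate 1: (m,n)=(-3,-2) → π∥ = -3-2·τ ≈ -13.38516, π⊥ = -3-2·τ' ≈ -2.61484 ∉ [-1.5, -0.5) ⇒ out
candidate 2: (m,n)=(0,8) → π∥ = 0+8·τ ≈ 41.54066, π⊥ = 0+8·τ' ≈ -1.54066 ∉ [-1.5, -0.5) ⇒ out
candidate 3: (m,n)=(-6,-2) → π∥ = -6-2·τ ≈ -16.38516, π⊥ = -6-2·τ' ≈ -5.61484 ∉ [-1.5, -0.5) ⇒ out
candidate 4: (m,n)=(0,5) → π∥ = 0+5·τ ≈ 25.96291, π⊥ = 0+5·τ' ≈ -0.96291 ∈ [-1.5, -0.5) ⇒ IN Λ
candidate 5: (m,n)=(0,7) → π∥ = 0+7·τ ≈ 36.34808, π⊥ = 0+7·τ' ≈ -1.34808 ∈ [-1.5, -0.5) ⇒ IN Λ
candidate 6: (m,n)=(0,3) → π∥ = 0+3·τ ≈ 15.57775, π⊥ = 0+3·τ' ≈ -0.57775 ∈ [-1.5, -0.5) ⇒ IN Λ
candidate 7: (m,n)=(-7,-6) → π∥ = -7-6·τ ≈ -38.15549, π⊥ = -7-6·τ' ≈ -5.84451 ∉ [-1.5, -0.5) ⇒ out
candidate 8: (m,n)=(3,-4) → π∥ = 3-4·τ ≈ -17.77033, π⊥ = 3-4·τ' ≈ 3.77033 ∉ [-1.5, -0.5) ⇒ out

4, 5, 6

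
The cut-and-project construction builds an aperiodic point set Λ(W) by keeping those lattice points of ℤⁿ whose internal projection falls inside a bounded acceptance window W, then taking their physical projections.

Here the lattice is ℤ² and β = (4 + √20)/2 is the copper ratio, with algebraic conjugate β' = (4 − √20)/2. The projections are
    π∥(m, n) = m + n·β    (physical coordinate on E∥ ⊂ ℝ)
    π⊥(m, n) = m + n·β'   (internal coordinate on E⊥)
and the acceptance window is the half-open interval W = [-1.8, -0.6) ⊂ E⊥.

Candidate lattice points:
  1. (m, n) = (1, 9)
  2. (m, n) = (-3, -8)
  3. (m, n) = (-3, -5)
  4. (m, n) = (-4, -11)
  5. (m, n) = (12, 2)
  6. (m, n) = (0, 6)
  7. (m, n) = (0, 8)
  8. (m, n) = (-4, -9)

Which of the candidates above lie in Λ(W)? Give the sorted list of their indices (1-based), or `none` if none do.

1, 2, 4, 6

Compute β' = (4−√20)/2 = -0.2361, so π⊥(m,n) = m -0.2361·n.
[1] lift (1,9): star map gives -1.1246; window check -1.8 ≤ -1.1246 < -0.6 is true → IN Λ
[2] lift (-3,-8): star map gives -1.1115; window check -1.8 ≤ -1.1115 < -0.6 is true → IN Λ
[3] lift (-3,-5): star map gives -1.8197; window check -1.8 ≤ -1.8197 < -0.6 is false → out
[4] lift (-4,-11): star map gives -1.4033; window check -1.8 ≤ -1.4033 < -0.6 is true → IN Λ
[5] lift (12,2): star map gives 11.5279; window check -1.8 ≤ 11.5279 < -0.6 is false → out
[6] lift (0,6): star map gives -1.4164; window check -1.8 ≤ -1.4164 < -0.6 is true → IN Λ
[7] lift (0,8): star map gives -1.8885; window check -1.8 ≤ -1.8885 < -0.6 is false → out
[8] lift (-4,-9): star map gives -1.8754; window check -1.8 ≤ -1.8754 < -0.6 is false → out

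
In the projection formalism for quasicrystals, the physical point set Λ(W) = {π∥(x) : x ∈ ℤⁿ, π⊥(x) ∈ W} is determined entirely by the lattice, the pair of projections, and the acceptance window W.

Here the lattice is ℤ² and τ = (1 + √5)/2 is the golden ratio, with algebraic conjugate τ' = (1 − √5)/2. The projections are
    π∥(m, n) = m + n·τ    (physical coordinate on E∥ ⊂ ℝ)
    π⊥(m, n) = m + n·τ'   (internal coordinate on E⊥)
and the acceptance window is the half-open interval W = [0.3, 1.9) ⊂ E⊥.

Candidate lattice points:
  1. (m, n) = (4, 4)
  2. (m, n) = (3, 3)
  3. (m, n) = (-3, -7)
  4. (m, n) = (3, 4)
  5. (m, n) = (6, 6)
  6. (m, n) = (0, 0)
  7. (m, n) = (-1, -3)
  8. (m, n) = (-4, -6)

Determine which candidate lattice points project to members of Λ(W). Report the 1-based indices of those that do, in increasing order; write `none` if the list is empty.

Compute τ' = (1−√5)/2 = -0.6180, so π⊥(m,n) = m -0.6180·n.
#1 (4,4): internal coord 4 + (4)·τ' = +1.5279; +1.5279 ∈ [0.3, 1.9) → IN Λ
#2 (3,3): internal coord 3 + (3)·τ' = +1.1459; +1.1459 ∈ [0.3, 1.9) → IN Λ
#3 (-3,-7): internal coord -3 + (-7)·τ' = +1.3262; +1.3262 ∈ [0.3, 1.9) → IN Λ
#4 (3,4): internal coord 3 + (4)·τ' = +0.5279; +0.5279 ∈ [0.3, 1.9) → IN Λ
#5 (6,6): internal coord 6 + (6)·τ' = +2.2918; +2.2918 ∉ [0.3, 1.9) → out
#6 (0,0): internal coord 0 + (0)·τ' = +0.0000; +0.0000 ∉ [0.3, 1.9) → out
#7 (-1,-3): internal coord -1 + (-3)·τ' = +0.8541; +0.8541 ∈ [0.3, 1.9) → IN Λ
#8 (-4,-6): internal coord -4 + (-6)·τ' = -0.2918; -0.2918 ∉ [0.3, 1.9) → out

1, 2, 3, 4, 7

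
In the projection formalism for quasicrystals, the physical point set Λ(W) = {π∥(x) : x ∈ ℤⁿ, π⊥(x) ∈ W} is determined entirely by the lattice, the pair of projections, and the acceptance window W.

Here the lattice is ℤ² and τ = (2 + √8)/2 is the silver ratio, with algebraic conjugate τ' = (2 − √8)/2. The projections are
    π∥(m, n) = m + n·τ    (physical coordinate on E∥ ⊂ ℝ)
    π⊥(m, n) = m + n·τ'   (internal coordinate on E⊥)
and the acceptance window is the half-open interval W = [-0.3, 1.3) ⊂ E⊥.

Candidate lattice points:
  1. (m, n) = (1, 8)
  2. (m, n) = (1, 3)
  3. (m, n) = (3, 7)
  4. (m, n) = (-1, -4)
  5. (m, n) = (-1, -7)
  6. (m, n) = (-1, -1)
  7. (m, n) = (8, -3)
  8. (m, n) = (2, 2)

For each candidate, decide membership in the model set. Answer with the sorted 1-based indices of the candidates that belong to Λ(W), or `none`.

Compute τ' = (2−√8)/2 = -0.4142, so π⊥(m,n) = m -0.4142·n.
[1] lift (1,8): star map gives -2.3137; window check -0.3 ≤ -2.3137 < 1.3 is false → out
[2] lift (1,3): star map gives -0.2426; window check -0.3 ≤ -0.2426 < 1.3 is true → IN Λ
[3] lift (3,7): star map gives 0.1005; window check -0.3 ≤ 0.1005 < 1.3 is true → IN Λ
[4] lift (-1,-4): star map gives 0.6569; window check -0.3 ≤ 0.6569 < 1.3 is true → IN Λ
[5] lift (-1,-7): star map gives 1.8995; window check -0.3 ≤ 1.8995 < 1.3 is false → out
[6] lift (-1,-1): star map gives -0.5858; window check -0.3 ≤ -0.5858 < 1.3 is false → out
[7] lift (8,-3): star map gives 9.2426; window check -0.3 ≤ 9.2426 < 1.3 is false → out
[8] lift (2,2): star map gives 1.1716; window check -0.3 ≤ 1.1716 < 1.3 is true → IN Λ

2, 3, 4, 8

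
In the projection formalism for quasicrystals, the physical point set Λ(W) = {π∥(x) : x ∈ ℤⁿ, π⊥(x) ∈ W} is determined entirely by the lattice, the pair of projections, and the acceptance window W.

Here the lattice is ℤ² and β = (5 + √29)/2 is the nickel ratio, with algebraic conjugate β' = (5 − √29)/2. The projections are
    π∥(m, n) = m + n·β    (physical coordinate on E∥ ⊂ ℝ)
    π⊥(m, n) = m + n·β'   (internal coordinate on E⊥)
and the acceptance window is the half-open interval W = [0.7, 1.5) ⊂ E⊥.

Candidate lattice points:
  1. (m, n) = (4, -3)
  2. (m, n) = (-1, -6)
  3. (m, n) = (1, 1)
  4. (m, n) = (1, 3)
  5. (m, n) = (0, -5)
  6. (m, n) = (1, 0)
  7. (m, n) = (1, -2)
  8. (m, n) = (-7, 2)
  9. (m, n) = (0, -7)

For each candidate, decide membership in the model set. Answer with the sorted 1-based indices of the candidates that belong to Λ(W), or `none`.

Numerically β ≈ 5.192582 and β' = −1/β ≈ -0.192582.
[1] lift (4,-3): star map gives 4.577747; window check 0.7 ≤ 4.577747 < 1.5 is false → out
[2] lift (-1,-6): star map gives 0.155494; window check 0.7 ≤ 0.155494 < 1.5 is false → out
[3] lift (1,1): star map gives 0.807418; window check 0.7 ≤ 0.807418 < 1.5 is true → IN Λ
[4] lift (1,3): star map gives 0.422253; window check 0.7 ≤ 0.422253 < 1.5 is false → out
[5] lift (0,-5): star map gives 0.962912; window check 0.7 ≤ 0.962912 < 1.5 is true → IN Λ
[6] lift (1,0): star map gives 1.000000; window check 0.7 ≤ 1.000000 < 1.5 is true → IN Λ
[7] lift (1,-2): star map gives 1.385165; window check 0.7 ≤ 1.385165 < 1.5 is true → IN Λ
[8] lift (-7,2): star map gives -7.385165; window check 0.7 ≤ -7.385165 < 1.5 is false → out
[9] lift (0,-7): star map gives 1.348077; window check 0.7 ≤ 1.348077 < 1.5 is true → IN Λ

3, 5, 6, 7, 9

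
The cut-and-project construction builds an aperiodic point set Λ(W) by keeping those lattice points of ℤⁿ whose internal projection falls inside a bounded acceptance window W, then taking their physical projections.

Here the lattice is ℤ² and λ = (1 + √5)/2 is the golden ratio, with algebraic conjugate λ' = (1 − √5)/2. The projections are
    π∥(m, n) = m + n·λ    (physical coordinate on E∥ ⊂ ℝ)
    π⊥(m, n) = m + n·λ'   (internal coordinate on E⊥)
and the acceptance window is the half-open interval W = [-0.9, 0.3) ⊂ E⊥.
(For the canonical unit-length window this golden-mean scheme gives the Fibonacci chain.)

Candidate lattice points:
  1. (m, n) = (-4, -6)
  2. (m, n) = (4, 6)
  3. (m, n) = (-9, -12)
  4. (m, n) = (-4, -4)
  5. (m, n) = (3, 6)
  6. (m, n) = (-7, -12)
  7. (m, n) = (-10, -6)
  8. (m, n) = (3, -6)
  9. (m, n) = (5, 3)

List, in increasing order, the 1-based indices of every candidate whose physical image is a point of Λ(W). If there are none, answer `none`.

Compute λ' = (1−√5)/2 = -0.6180, so π⊥(m,n) = m -0.6180·n.
[1] lift (-4,-6): star map gives -0.2918; window check -0.9 ≤ -0.2918 < 0.3 is true → IN Λ
[2] lift (4,6): star map gives 0.2918; window check -0.9 ≤ 0.2918 < 0.3 is true → IN Λ
[3] lift (-9,-12): star map gives -1.5836; window check -0.9 ≤ -1.5836 < 0.3 is false → out
[4] lift (-4,-4): star map gives -1.5279; window check -0.9 ≤ -1.5279 < 0.3 is false → out
[5] lift (3,6): star map gives -0.7082; window check -0.9 ≤ -0.7082 < 0.3 is true → IN Λ
[6] lift (-7,-12): star map gives 0.4164; window check -0.9 ≤ 0.4164 < 0.3 is false → out
[7] lift (-10,-6): star map gives -6.2918; window check -0.9 ≤ -6.2918 < 0.3 is false → out
[8] lift (3,-6): star map gives 6.7082; window check -0.9 ≤ 6.7082 < 0.3 is false → out
[9] lift (5,3): star map gives 3.1459; window check -0.9 ≤ 3.1459 < 0.3 is false → out

1, 2, 5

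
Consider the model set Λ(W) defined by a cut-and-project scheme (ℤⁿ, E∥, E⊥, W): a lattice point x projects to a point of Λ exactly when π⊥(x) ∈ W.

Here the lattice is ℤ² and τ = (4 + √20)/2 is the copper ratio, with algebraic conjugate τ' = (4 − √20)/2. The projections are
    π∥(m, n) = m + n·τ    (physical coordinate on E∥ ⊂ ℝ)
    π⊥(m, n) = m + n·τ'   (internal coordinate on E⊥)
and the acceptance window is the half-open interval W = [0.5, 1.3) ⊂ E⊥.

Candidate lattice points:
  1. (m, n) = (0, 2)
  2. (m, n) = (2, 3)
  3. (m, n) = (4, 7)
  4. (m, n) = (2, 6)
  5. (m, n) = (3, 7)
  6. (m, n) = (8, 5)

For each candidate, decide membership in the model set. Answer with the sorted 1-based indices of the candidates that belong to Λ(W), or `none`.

Numerically τ ≈ 4.23607 and τ' = −1/τ ≈ -0.23607.
candidate 1: (m,n)=(0,2) → π∥ = 0+2·τ ≈ 8.47214, π⊥ = 0+2·τ' ≈ -0.47214 ∉ [0.5, 1.3) ⇒ out
candidate 2: (m,n)=(2,3) → π∥ = 2+3·τ ≈ 14.70820, π⊥ = 2+3·τ' ≈ 1.29180 ∈ [0.5, 1.3) ⇒ IN Λ
candidate 3: (m,n)=(4,7) → π∥ = 4+7·τ ≈ 33.65248, π⊥ = 4+7·τ' ≈ 2.34752 ∉ [0.5, 1.3) ⇒ out
candidate 4: (m,n)=(2,6) → π∥ = 2+6·τ ≈ 27.41641, π⊥ = 2+6·τ' ≈ 0.58359 ∈ [0.5, 1.3) ⇒ IN Λ
candidate 5: (m,n)=(3,7) → π∥ = 3+7·τ ≈ 32.65248, π⊥ = 3+7·τ' ≈ 1.34752 ∉ [0.5, 1.3) ⇒ out
candidate 6: (m,n)=(8,5) → π∥ = 8+5·τ ≈ 29.18034, π⊥ = 8+5·τ' ≈ 6.81966 ∉ [0.5, 1.3) ⇒ out

2, 4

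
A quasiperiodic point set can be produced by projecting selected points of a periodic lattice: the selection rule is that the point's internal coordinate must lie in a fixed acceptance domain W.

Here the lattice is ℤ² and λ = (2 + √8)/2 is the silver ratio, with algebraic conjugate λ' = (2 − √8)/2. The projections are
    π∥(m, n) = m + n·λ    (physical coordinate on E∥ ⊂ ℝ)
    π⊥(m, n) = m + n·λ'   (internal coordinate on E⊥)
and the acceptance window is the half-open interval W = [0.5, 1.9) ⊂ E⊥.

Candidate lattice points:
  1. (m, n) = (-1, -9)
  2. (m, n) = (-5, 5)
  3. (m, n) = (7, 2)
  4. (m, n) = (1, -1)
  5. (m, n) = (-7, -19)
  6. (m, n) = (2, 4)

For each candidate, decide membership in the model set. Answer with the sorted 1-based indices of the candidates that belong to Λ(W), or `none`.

Numerically λ ≈ 2.41421 and λ' = −1/λ ≈ -0.41421.
[1] lift (-1,-9): star map gives 2.72792; window check 0.5 ≤ 2.72792 < 1.9 is false → out
[2] lift (-5,5): star map gives -7.07107; window check 0.5 ≤ -7.07107 < 1.9 is false → out
[3] lift (7,2): star map gives 6.17157; window check 0.5 ≤ 6.17157 < 1.9 is false → out
[4] lift (1,-1): star map gives 1.41421; window check 0.5 ≤ 1.41421 < 1.9 is true → IN Λ
[5] lift (-7,-19): star map gives 0.87006; window check 0.5 ≤ 0.87006 < 1.9 is true → IN Λ
[6] lift (2,4): star map gives 0.34315; window check 0.5 ≤ 0.34315 < 1.9 is false → out

4, 5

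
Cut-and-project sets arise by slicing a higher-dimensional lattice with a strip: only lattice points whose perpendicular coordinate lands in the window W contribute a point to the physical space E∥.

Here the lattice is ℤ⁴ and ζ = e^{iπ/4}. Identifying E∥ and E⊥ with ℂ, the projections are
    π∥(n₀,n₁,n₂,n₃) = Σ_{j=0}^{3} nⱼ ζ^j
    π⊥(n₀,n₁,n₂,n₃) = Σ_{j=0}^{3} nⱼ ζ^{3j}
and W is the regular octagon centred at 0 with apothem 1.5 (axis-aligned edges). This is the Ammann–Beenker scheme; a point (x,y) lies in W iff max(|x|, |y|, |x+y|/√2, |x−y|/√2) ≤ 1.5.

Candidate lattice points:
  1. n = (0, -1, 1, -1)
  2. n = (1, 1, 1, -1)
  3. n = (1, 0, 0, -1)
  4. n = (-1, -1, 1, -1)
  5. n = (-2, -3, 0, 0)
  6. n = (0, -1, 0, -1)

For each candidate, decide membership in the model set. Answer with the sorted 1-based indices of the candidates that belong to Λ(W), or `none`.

2, 3, 6

With ζ = e^{iπ/4} the internal vectors are ζ^0,ζ^3,ζ^6,ζ^9.
candidate 1: n = (0, -1, 1, -1) → π⊥ ≈ (+0.00000, -2.41421); max(|x|,|y|,|x±y|/√2) = 2.41421 > 1.5 ⇒ ∉ W
candidate 2: n = (1, 1, 1, -1) → π⊥ ≈ (-0.41421, -1.00000); max(|x|,|y|,|x±y|/√2) = 1.00000 ≤ 1.5 ⇒ ∈ W
candidate 3: n = (1, 0, 0, -1) → π⊥ ≈ (+0.29289, -0.70711); max(|x|,|y|,|x±y|/√2) = 0.70711 ≤ 1.5 ⇒ ∈ W
candidate 4: n = (-1, -1, 1, -1) → π⊥ ≈ (-1.00000, -2.41421); max(|x|,|y|,|x±y|/√2) = 2.41421 > 1.5 ⇒ ∉ W
candidate 5: n = (-2, -3, 0, 0) → π⊥ ≈ (+0.12132, -2.12132); max(|x|,|y|,|x±y|/√2) = 2.12132 > 1.5 ⇒ ∉ W
candidate 6: n = (0, -1, 0, -1) → π⊥ ≈ (+0.00000, -1.41421); max(|x|,|y|,|x±y|/√2) = 1.41421 ≤ 1.5 ⇒ ∈ W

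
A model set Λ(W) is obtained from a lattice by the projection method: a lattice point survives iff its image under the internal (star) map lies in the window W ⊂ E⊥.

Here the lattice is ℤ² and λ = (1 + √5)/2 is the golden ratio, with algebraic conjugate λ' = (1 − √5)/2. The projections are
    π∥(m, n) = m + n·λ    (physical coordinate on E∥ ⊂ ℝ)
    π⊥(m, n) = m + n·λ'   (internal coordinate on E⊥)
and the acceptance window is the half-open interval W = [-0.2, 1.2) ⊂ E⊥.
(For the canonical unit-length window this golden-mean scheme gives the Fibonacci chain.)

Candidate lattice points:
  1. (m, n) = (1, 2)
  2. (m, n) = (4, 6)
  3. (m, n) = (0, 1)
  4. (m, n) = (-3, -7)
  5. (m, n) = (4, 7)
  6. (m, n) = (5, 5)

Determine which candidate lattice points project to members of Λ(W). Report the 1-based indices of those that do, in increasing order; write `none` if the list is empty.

Compute λ' = (1−√5)/2 = -0.618034, so π⊥(m,n) = m -0.618034·n.
candidate 1: (m,n)=(1,2) → π∥ = 1+2·λ ≈ 4.236068, π⊥ = 1+2·λ' ≈ -0.236068 ∉ [-0.2, 1.2) ⇒ out
candidate 2: (m,n)=(4,6) → π∥ = 4+6·λ ≈ 13.708204, π⊥ = 4+6·λ' ≈ 0.291796 ∈ [-0.2, 1.2) ⇒ IN Λ
candidate 3: (m,n)=(0,1) → π∥ = 0+1·λ ≈ 1.618034, π⊥ = 0+1·λ' ≈ -0.618034 ∉ [-0.2, 1.2) ⇒ out
candidate 4: (m,n)=(-3,-7) → π∥ = -3-7·λ ≈ -14.326238, π⊥ = -3-7·λ' ≈ 1.326238 ∉ [-0.2, 1.2) ⇒ out
candidate 5: (m,n)=(4,7) → π∥ = 4+7·λ ≈ 15.326238, π⊥ = 4+7·λ' ≈ -0.326238 ∉ [-0.2, 1.2) ⇒ out
candidate 6: (m,n)=(5,5) → π∥ = 5+5·λ ≈ 13.090170, π⊥ = 5+5·λ' ≈ 1.909830 ∉ [-0.2, 1.2) ⇒ out

2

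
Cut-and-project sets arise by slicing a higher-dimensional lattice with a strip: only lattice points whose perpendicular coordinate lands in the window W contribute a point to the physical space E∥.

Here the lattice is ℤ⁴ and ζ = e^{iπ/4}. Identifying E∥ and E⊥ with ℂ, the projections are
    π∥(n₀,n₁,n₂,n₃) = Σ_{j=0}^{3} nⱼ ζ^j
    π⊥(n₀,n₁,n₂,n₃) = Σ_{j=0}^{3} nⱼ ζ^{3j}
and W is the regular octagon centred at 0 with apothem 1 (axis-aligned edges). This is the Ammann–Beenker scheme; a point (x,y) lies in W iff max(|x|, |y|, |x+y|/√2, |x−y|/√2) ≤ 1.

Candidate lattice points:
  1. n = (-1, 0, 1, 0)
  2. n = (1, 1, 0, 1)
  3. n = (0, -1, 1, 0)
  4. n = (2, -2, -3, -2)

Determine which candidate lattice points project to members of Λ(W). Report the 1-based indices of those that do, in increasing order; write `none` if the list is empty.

none

Internal map: ζ^{3j} for j=0..3 gives (1,0), (−√2/2,√2/2), (0,−1), (√2/2,√2/2).
candidate 1: n = (-1, 0, 1, 0) → π⊥ ≈ (-1.00000, -1.00000); max(|x|,|y|,|x±y|/√2) = 1.41421 > 1 ⇒ ∉ W
candidate 2: n = (1, 1, 0, 1) → π⊥ ≈ (+1.00000, +1.41421); max(|x|,|y|,|x±y|/√2) = 1.70711 > 1 ⇒ ∉ W
candidate 3: n = (0, -1, 1, 0) → π⊥ ≈ (+0.70711, -1.70711); max(|x|,|y|,|x±y|/√2) = 1.70711 > 1 ⇒ ∉ W
candidate 4: n = (2, -2, -3, -2) → π⊥ ≈ (+2.00000, +0.17157); max(|x|,|y|,|x±y|/√2) = 2.00000 > 1 ⇒ ∉ W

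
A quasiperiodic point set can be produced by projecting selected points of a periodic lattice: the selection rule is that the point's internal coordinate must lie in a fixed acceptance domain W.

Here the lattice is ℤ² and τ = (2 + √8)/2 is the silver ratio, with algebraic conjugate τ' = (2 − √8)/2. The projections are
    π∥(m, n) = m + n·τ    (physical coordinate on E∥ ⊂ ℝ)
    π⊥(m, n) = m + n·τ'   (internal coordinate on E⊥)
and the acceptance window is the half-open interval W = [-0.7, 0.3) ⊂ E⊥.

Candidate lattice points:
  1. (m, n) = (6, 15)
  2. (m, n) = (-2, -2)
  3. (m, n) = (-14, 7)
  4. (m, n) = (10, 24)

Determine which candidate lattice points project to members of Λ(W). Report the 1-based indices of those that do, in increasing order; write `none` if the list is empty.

1, 4

τ' = (2−√8)/2 ≈ -0.414214.
[1] lift (6,15): star map gives -0.213203; window check -0.7 ≤ -0.213203 < 0.3 is true → IN Λ
[2] lift (-2,-2): star map gives -1.171573; window check -0.7 ≤ -1.171573 < 0.3 is false → out
[3] lift (-14,7): star map gives -16.899495; window check -0.7 ≤ -16.899495 < 0.3 is false → out
[4] lift (10,24): star map gives 0.058875; window check -0.7 ≤ 0.058875 < 0.3 is true → IN Λ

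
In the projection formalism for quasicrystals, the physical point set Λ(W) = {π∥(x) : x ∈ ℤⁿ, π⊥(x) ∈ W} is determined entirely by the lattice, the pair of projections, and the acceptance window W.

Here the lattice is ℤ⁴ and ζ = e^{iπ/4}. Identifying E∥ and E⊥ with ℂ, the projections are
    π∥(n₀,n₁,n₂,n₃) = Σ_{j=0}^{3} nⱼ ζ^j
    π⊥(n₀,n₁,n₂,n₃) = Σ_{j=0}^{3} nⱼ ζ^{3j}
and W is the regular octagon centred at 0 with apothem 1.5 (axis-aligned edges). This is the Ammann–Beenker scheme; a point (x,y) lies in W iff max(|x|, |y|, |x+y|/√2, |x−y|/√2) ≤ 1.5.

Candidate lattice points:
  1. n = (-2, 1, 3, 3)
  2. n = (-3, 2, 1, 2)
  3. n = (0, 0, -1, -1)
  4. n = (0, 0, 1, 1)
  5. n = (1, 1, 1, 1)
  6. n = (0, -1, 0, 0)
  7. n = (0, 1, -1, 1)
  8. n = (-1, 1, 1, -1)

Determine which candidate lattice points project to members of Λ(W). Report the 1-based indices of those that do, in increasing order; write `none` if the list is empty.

Internal map: ζ^{3j} for j=0..3 gives (1,0), (−√2/2,√2/2), (0,−1), (√2/2,√2/2).
#1 (-2, 1, 3, 3): internal (-0.58579, -0.17157); octagon support 0.58579 vs apothem 1.5 → ∈ W
#2 (-3, 2, 1, 2): internal (-3.00000, 1.82843); octagon support 3.41421 vs apothem 1.5 → ∉ W
#3 (0, 0, -1, -1): internal (-0.70711, 0.29289); octagon support 0.70711 vs apothem 1.5 → ∈ W
#4 (0, 0, 1, 1): internal (0.70711, -0.29289); octagon support 0.70711 vs apothem 1.5 → ∈ W
#5 (1, 1, 1, 1): internal (1.00000, 0.41421); octagon support 1.00000 vs apothem 1.5 → ∈ W
#6 (0, -1, 0, 0): internal (0.70711, -0.70711); octagon support 1.00000 vs apothem 1.5 → ∈ W
#7 (0, 1, -1, 1): internal (0.00000, 2.41421); octagon support 2.41421 vs apothem 1.5 → ∉ W
#8 (-1, 1, 1, -1): internal (-2.41421, -1.00000); octagon support 2.41421 vs apothem 1.5 → ∉ W

1, 3, 4, 5, 6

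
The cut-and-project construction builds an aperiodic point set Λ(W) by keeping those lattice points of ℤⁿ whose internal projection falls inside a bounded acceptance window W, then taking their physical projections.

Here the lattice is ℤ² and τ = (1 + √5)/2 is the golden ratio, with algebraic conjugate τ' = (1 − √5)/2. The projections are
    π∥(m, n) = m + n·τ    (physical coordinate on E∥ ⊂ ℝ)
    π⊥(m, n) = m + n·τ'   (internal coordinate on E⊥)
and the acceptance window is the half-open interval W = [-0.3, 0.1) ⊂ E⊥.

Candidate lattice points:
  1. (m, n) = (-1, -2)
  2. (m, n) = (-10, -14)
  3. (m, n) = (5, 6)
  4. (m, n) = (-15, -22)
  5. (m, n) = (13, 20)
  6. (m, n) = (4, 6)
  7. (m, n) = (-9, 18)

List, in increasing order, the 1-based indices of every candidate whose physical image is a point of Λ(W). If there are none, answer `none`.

none

Numerically τ ≈ 1.6180 and τ' = −1/τ ≈ -0.6180.
#1 (-1,-2): internal coord -1 + (-2)·τ' = +0.2361; +0.2361 ∉ [-0.3, 0.1) → out
#2 (-10,-14): internal coord -10 + (-14)·τ' = -1.3475; -1.3475 ∉ [-0.3, 0.1) → out
#3 (5,6): internal coord 5 + (6)·τ' = +1.2918; +1.2918 ∉ [-0.3, 0.1) → out
#4 (-15,-22): internal coord -15 + (-22)·τ' = -1.4033; -1.4033 ∉ [-0.3, 0.1) → out
#5 (13,20): internal coord 13 + (20)·τ' = +0.6393; +0.6393 ∉ [-0.3, 0.1) → out
#6 (4,6): internal coord 4 + (6)·τ' = +0.2918; +0.2918 ∉ [-0.3, 0.1) → out
#7 (-9,18): internal coord -9 + (18)·τ' = -20.1246; -20.1246 ∉ [-0.3, 0.1) → out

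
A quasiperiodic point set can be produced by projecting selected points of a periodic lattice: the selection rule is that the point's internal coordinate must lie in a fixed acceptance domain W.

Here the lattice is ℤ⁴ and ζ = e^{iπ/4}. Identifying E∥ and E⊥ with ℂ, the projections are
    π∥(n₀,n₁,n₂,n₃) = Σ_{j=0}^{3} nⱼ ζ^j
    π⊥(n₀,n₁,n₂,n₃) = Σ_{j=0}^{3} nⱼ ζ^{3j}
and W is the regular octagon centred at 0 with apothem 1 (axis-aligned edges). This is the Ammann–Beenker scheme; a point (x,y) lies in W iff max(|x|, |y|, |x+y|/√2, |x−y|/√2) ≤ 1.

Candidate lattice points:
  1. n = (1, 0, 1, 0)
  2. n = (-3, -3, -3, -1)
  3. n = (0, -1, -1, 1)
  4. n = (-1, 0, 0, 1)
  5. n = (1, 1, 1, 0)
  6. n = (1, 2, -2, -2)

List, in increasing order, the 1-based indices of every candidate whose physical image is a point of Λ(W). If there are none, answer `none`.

π⊥(n) = n₀ + n₁ζ³ + n₂ζ⁶ + n₃ζ⁹ where ζ = e^{iπ/4}.
candidate 1: n = (1, 0, 1, 0) → π⊥ ≈ (+1.0000, -1.0000); max(|x|,|y|,|x±y|/√2) = 1.4142 > 1 ⇒ ∉ W
candidate 2: n = (-3, -3, -3, -1) → π⊥ ≈ (-1.5858, +0.1716); max(|x|,|y|,|x±y|/√2) = 1.5858 > 1 ⇒ ∉ W
candidate 3: n = (0, -1, -1, 1) → π⊥ ≈ (+1.4142, +1.0000); max(|x|,|y|,|x±y|/√2) = 1.7071 > 1 ⇒ ∉ W
candidate 4: n = (-1, 0, 0, 1) → π⊥ ≈ (-0.2929, +0.7071); max(|x|,|y|,|x±y|/√2) = 0.7071 ≤ 1 ⇒ ∈ W
candidate 5: n = (1, 1, 1, 0) → π⊥ ≈ (+0.2929, -0.2929); max(|x|,|y|,|x±y|/√2) = 0.4142 ≤ 1 ⇒ ∈ W
candidate 6: n = (1, 2, -2, -2) → π⊥ ≈ (-1.8284, +2.0000); max(|x|,|y|,|x±y|/√2) = 2.7071 > 1 ⇒ ∉ W

4, 5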